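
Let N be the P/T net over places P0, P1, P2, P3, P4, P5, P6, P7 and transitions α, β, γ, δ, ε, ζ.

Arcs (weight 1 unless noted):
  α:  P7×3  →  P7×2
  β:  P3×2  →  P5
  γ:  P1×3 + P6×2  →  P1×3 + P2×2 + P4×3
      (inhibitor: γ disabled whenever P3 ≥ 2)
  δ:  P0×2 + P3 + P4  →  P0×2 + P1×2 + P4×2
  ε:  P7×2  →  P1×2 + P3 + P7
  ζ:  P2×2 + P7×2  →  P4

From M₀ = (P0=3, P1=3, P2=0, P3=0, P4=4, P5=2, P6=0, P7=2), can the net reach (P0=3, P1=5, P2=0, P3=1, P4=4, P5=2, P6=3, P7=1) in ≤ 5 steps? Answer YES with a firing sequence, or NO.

NO — not reachable within 5 firings

depth 0: 1 marking
depth 1: 2 markings reached so far
depth 2: 3 markings reached so far
depth 3: 3 markings reached so far
(frontier empty at depth 3; search complete)
target is not among the 3 markings reachable within 5 steps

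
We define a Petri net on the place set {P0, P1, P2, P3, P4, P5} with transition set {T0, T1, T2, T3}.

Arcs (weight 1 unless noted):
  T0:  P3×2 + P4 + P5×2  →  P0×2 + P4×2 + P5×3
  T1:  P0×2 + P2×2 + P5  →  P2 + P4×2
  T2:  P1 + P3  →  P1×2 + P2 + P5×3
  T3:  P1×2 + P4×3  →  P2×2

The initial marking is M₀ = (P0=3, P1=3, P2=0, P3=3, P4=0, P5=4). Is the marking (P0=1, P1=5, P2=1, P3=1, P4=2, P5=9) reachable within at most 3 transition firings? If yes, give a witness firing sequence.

step 1: fire T2:  (P0=3, P1=3, P2=0, P3=3, P4=0, P5=4) → (P0=3, P1=4, P2=1, P3=2, P4=0, P5=7)
step 2: fire T2:  (P0=3, P1=4, P2=1, P3=2, P4=0, P5=7) → (P0=3, P1=5, P2=2, P3=1, P4=0, P5=10)
step 3: fire T1:  (P0=3, P1=5, P2=2, P3=1, P4=0, P5=10) → (P0=1, P1=5, P2=1, P3=1, P4=2, P5=9)

YES — reachable via ⟨T2, T2, T1⟩ (3 firings)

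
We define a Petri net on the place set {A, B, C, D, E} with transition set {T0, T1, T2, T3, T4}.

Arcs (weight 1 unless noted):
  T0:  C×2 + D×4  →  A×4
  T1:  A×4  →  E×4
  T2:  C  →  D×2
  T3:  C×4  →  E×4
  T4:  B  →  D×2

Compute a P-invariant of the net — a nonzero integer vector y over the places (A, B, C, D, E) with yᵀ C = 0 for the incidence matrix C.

Incidence matrix C (rows=places, cols=transitions):
       T0   T1   T2   T3   T4
    A   4   -4    0    0    0
    B   0    0    0    0   -1
    C  -2    0   -1   -4    0
    D  -4    0    2    0    2
    E   0    4    0    4    0

Candidate y = [2, 2, 2, 1, 2]; check y·C column-wise:
  col T0: 2·4 + 2·0 + 2·-2 + 1·-4 + 2·0 = 0
  col T1: 2·-4 + 2·0 + 2·0 + 1·0 + 2·4 = 0
  col T2: 2·0 + 2·0 + 2·-1 + 1·2 + 2·0 = 0
  col T3: 2·0 + 2·0 + 2·-4 + 1·0 + 2·4 = 0
  col T4: 2·0 + 2·-1 + 2·0 + 1·2 + 2·0 = 0

y = (A:2, B:2, C:2, D:1, E:2)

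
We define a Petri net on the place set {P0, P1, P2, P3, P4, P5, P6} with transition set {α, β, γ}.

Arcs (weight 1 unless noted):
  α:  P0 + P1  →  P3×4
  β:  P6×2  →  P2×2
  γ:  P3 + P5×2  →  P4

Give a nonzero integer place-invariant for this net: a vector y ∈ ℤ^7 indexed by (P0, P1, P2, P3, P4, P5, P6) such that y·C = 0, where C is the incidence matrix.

y = (P0:1, P1:-1, P2:0, P3:0, P4:0, P5:0, P6:0)

Incidence matrix C (rows=places, cols=transitions):
        α    β    γ
   P0  -1    0    0
   P1  -1    0    0
   P2   0    2    0
   P3   4    0   -1
   P4   0    0    1
   P5   0    0   -2
   P6   0   -2    0

Candidate y = [1, -1, 0, 0, 0, 0, 0]; check y·C column-wise:
  col α: 1·-1 + -1·-1 + 0·4 = 0
  col β: 1·0 + -1·0 + 0·2 + 0·-2 = 0
  col γ: 1·0 + -1·0 + 0·-1 + 0·1 + 0·-2 = 0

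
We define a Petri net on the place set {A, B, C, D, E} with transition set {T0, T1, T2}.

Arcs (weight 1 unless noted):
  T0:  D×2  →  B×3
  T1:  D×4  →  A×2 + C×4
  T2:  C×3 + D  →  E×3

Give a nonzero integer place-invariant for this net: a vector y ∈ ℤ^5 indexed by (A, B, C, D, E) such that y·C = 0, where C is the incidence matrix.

y = (A:8, B:2, C:-1, D:3, E:0)

Incidence matrix C (rows=places, cols=transitions):
       T0   T1   T2
    A   0    2    0
    B   3    0    0
    C   0    4   -3
    D  -2   -4   -1
    E   0    0    3

Candidate y = [8, 2, -1, 3, 0]; check y·C column-wise:
  col T0: 8·0 + 2·3 + -1·0 + 3·-2 = 0
  col T1: 8·2 + 2·0 + -1·4 + 3·-4 = 0
  col T2: 8·0 + 2·0 + -1·-3 + 3·-1 + 0·3 = 0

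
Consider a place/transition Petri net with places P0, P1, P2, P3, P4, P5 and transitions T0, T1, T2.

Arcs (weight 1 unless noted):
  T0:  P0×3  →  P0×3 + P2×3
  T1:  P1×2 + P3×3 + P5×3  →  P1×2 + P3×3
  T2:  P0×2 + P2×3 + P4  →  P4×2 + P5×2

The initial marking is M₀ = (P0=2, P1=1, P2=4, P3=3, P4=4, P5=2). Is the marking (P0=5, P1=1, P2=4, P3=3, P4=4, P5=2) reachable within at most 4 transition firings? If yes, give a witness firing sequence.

NO — not reachable within 4 firings

depth 0: 1 marking
depth 1: 2 markings reached so far
depth 2: 2 markings reached so far
(frontier empty at depth 2; search complete)
target is not among the 2 markings reachable within 4 steps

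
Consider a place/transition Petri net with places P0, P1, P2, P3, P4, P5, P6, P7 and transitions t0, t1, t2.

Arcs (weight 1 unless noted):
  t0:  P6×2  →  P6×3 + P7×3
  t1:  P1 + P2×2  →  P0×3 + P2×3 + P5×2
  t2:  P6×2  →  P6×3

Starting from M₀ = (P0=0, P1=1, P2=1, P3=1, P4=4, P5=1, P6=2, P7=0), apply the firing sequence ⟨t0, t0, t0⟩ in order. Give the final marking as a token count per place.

(P0=0, P1=1, P2=1, P3=1, P4=4, P5=1, P6=5, P7=9)

step 1: fire t0:  (P0=0, P1=1, P2=1, P3=1, P4=4, P5=1, P6=2, P7=0) → (P0=0, P1=1, P2=1, P3=1, P4=4, P5=1, P6=3, P7=3)
step 2: fire t0:  (P0=0, P1=1, P2=1, P3=1, P4=4, P5=1, P6=3, P7=3) → (P0=0, P1=1, P2=1, P3=1, P4=4, P5=1, P6=4, P7=6)
step 3: fire t0:  (P0=0, P1=1, P2=1, P3=1, P4=4, P5=1, P6=4, P7=6) → (P0=0, P1=1, P2=1, P3=1, P4=4, P5=1, P6=5, P7=9)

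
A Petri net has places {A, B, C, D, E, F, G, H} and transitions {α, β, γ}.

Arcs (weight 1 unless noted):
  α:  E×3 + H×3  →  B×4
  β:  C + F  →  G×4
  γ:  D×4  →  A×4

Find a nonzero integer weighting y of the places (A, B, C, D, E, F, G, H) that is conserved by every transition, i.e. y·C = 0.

Incidence matrix C (rows=places, cols=transitions):
        α    β    γ
    A   0    0    4
    B   4    0    0
    C   0   -1    0
    D   0    0   -4
    E  -3    0    0
    F   0   -1    0
    G   0    4    0
    H  -3    0    0

Candidate y = [1, 0, 0, 1, 0, 0, 0, 0]; check y·C column-wise:
  col α: 1·0 + 0·4 + 1·0 + 0·-3 + 0·-3 = 0
  col β: 1·0 + 0·-1 + 1·0 + 0·-1 + 0·4 = 0
  col γ: 1·4 + 1·-4 = 0

y = (A:1, B:0, C:0, D:1, E:0, F:0, G:0, H:0)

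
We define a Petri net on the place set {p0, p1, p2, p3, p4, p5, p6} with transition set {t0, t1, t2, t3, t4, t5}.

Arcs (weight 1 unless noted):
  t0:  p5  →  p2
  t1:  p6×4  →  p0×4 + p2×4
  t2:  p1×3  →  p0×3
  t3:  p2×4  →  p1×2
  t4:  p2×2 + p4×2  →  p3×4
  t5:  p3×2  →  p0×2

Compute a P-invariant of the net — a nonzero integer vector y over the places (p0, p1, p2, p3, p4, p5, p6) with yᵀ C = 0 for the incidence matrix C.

y = (p0:2, p1:2, p2:1, p3:2, p4:3, p5:1, p6:3)

Incidence matrix C (rows=places, cols=transitions):
       t0   t1   t2   t3   t4   t5
   p0   0    4    3    0    0    2
   p1   0    0   -3    2    0    0
   p2   1    4    0   -4   -2    0
   p3   0    0    0    0    4   -2
   p4   0    0    0    0   -2    0
   p5  -1    0    0    0    0    0
   p6   0   -4    0    0    0    0

Candidate y = [2, 2, 1, 2, 3, 1, 3]; check y·C column-wise:
  col t0: 2·0 + 2·0 + 1·1 + 2·0 + 3·0 + 1·-1 + 3·0 = 0
  col t1: 2·4 + 2·0 + 1·4 + 2·0 + 3·0 + 1·0 + 3·-4 = 0
  col t2: 2·3 + 2·-3 + 1·0 + 2·0 + 3·0 + 1·0 + 3·0 = 0
  col t3: 2·0 + 2·2 + 1·-4 + 2·0 + 3·0 + 1·0 + 3·0 = 0
  col t4: 2·0 + 2·0 + 1·-2 + 2·4 + 3·-2 + 1·0 + 3·0 = 0
  col t5: 2·2 + 2·0 + 1·0 + 2·-2 + 3·0 + 1·0 + 3·0 = 0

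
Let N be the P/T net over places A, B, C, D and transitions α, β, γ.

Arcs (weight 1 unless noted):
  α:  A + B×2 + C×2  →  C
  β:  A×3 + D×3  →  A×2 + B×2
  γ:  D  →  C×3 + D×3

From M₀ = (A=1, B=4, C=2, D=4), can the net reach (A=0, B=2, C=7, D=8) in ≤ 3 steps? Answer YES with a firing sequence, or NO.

YES — reachable via ⟨α, γ, γ⟩ (3 firings)

step 1: fire α:  (A=1, B=4, C=2, D=4) → (A=0, B=2, C=1, D=4)
step 2: fire γ:  (A=0, B=2, C=1, D=4) → (A=0, B=2, C=4, D=6)
step 3: fire γ:  (A=0, B=2, C=4, D=6) → (A=0, B=2, C=7, D=8)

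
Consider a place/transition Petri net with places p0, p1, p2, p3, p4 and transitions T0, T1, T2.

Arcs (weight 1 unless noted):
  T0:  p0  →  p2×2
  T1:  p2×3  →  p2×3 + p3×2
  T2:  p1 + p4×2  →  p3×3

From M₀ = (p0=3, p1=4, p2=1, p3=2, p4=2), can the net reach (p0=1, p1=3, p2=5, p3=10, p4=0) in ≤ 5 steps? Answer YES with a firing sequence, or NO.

depth 0: 1 marking
depth 1: 3 markings reached so far
depth 2: 6 markings reached so far
depth 3: 11 markings reached so far
depth 4: 17 markings reached so far
depth 5: 23 markings reached so far
target is not among the 23 markings reachable within 5 steps

NO — not reachable within 5 firings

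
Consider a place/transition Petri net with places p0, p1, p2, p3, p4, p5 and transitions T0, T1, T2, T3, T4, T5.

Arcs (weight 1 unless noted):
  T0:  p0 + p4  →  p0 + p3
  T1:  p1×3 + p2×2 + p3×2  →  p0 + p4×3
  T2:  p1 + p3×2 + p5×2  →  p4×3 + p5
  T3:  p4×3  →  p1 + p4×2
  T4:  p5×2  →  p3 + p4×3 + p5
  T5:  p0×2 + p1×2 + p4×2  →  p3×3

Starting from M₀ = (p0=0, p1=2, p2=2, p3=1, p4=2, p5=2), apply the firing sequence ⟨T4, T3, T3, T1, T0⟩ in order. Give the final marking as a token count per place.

(p0=1, p1=1, p2=0, p3=1, p4=5, p5=1)

step 1: fire T4:  (p0=0, p1=2, p2=2, p3=1, p4=2, p5=2) → (p0=0, p1=2, p2=2, p3=2, p4=5, p5=1)
step 2: fire T3:  (p0=0, p1=2, p2=2, p3=2, p4=5, p5=1) → (p0=0, p1=3, p2=2, p3=2, p4=4, p5=1)
step 3: fire T3:  (p0=0, p1=3, p2=2, p3=2, p4=4, p5=1) → (p0=0, p1=4, p2=2, p3=2, p4=3, p5=1)
step 4: fire T1:  (p0=0, p1=4, p2=2, p3=2, p4=3, p5=1) → (p0=1, p1=1, p2=0, p3=0, p4=6, p5=1)
step 5: fire T0:  (p0=1, p1=1, p2=0, p3=0, p4=6, p5=1) → (p0=1, p1=1, p2=0, p3=1, p4=5, p5=1)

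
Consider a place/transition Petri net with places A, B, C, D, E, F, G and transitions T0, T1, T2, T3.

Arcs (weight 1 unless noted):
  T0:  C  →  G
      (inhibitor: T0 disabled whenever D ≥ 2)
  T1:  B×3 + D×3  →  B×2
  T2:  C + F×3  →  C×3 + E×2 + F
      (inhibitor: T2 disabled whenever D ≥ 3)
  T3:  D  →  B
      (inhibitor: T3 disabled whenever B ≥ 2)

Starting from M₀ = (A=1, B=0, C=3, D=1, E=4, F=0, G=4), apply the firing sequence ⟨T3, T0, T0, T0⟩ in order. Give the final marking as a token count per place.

(A=1, B=1, C=0, D=0, E=4, F=0, G=7)

step 1: fire T3:  (A=1, B=0, C=3, D=1, E=4, F=0, G=4) → (A=1, B=1, C=3, D=0, E=4, F=0, G=4)
step 2: fire T0:  (A=1, B=1, C=3, D=0, E=4, F=0, G=4) → (A=1, B=1, C=2, D=0, E=4, F=0, G=5)
step 3: fire T0:  (A=1, B=1, C=2, D=0, E=4, F=0, G=5) → (A=1, B=1, C=1, D=0, E=4, F=0, G=6)
step 4: fire T0:  (A=1, B=1, C=1, D=0, E=4, F=0, G=6) → (A=1, B=1, C=0, D=0, E=4, F=0, G=7)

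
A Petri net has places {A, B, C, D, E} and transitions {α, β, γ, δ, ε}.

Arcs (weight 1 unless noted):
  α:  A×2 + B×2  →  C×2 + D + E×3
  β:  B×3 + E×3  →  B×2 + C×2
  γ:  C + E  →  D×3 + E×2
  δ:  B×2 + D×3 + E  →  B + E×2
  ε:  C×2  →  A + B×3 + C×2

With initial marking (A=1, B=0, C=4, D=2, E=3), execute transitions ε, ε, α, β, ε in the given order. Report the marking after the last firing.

step 1: fire ε:  (A=1, B=0, C=4, D=2, E=3) → (A=2, B=3, C=4, D=2, E=3)
step 2: fire ε:  (A=2, B=3, C=4, D=2, E=3) → (A=3, B=6, C=4, D=2, E=3)
step 3: fire α:  (A=3, B=6, C=4, D=2, E=3) → (A=1, B=4, C=6, D=3, E=6)
step 4: fire β:  (A=1, B=4, C=6, D=3, E=6) → (A=1, B=3, C=8, D=3, E=3)
step 5: fire ε:  (A=1, B=3, C=8, D=3, E=3) → (A=2, B=6, C=8, D=3, E=3)

(A=2, B=6, C=8, D=3, E=3)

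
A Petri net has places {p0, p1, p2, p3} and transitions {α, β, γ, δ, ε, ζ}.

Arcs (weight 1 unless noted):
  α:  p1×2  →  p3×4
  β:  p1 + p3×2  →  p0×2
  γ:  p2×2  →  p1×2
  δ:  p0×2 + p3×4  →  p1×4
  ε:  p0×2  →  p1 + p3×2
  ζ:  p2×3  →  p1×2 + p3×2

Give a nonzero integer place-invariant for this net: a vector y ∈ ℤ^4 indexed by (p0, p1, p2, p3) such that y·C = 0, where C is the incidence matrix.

Incidence matrix C (rows=places, cols=transitions):
        α    β    γ    δ    ε    ζ
   p0   0    2    0   -2   -2    0
   p1  -2   -1    2    4    1    2
   p2   0    0   -2    0    0   -3
   p3   4   -2    0   -4    2    2

Candidate y = [2, 2, 2, 1]; check y·C column-wise:
  col α: 2·0 + 2·-2 + 2·0 + 1·4 = 0
  col β: 2·2 + 2·-1 + 2·0 + 1·-2 = 0
  col γ: 2·0 + 2·2 + 2·-2 + 1·0 = 0
  col δ: 2·-2 + 2·4 + 2·0 + 1·-4 = 0
  col ε: 2·-2 + 2·1 + 2·0 + 1·2 = 0
  col ζ: 2·0 + 2·2 + 2·-3 + 1·2 = 0

y = (p0:2, p1:2, p2:2, p3:1)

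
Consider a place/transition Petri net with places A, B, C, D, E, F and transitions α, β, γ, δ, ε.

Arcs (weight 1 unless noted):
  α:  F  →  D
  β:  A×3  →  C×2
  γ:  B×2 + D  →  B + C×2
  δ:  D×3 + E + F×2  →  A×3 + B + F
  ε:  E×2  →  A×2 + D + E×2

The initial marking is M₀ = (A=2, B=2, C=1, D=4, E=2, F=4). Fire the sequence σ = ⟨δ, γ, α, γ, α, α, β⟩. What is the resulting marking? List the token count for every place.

(A=2, B=1, C=7, D=2, E=1, F=0)

step 1: fire δ:  (A=2, B=2, C=1, D=4, E=2, F=4) → (A=5, B=3, C=1, D=1, E=1, F=3)
step 2: fire γ:  (A=5, B=3, C=1, D=1, E=1, F=3) → (A=5, B=2, C=3, D=0, E=1, F=3)
step 3: fire α:  (A=5, B=2, C=3, D=0, E=1, F=3) → (A=5, B=2, C=3, D=1, E=1, F=2)
step 4: fire γ:  (A=5, B=2, C=3, D=1, E=1, F=2) → (A=5, B=1, C=5, D=0, E=1, F=2)
step 5: fire α:  (A=5, B=1, C=5, D=0, E=1, F=2) → (A=5, B=1, C=5, D=1, E=1, F=1)
step 6: fire α:  (A=5, B=1, C=5, D=1, E=1, F=1) → (A=5, B=1, C=5, D=2, E=1, F=0)
step 7: fire β:  (A=5, B=1, C=5, D=2, E=1, F=0) → (A=2, B=1, C=7, D=2, E=1, F=0)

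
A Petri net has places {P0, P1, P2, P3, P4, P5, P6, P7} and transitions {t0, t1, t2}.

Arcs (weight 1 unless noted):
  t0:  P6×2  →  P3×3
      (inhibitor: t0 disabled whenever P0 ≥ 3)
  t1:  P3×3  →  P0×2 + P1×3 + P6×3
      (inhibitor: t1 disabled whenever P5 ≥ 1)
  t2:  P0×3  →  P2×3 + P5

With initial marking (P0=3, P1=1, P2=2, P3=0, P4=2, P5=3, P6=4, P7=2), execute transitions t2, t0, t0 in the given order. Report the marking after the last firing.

step 1: fire t2:  (P0=3, P1=1, P2=2, P3=0, P4=2, P5=3, P6=4, P7=2) → (P0=0, P1=1, P2=5, P3=0, P4=2, P5=4, P6=4, P7=2)
step 2: fire t0:  (P0=0, P1=1, P2=5, P3=0, P4=2, P5=4, P6=4, P7=2) → (P0=0, P1=1, P2=5, P3=3, P4=2, P5=4, P6=2, P7=2)
step 3: fire t0:  (P0=0, P1=1, P2=5, P3=3, P4=2, P5=4, P6=2, P7=2) → (P0=0, P1=1, P2=5, P3=6, P4=2, P5=4, P6=0, P7=2)

(P0=0, P1=1, P2=5, P3=6, P4=2, P5=4, P6=0, P7=2)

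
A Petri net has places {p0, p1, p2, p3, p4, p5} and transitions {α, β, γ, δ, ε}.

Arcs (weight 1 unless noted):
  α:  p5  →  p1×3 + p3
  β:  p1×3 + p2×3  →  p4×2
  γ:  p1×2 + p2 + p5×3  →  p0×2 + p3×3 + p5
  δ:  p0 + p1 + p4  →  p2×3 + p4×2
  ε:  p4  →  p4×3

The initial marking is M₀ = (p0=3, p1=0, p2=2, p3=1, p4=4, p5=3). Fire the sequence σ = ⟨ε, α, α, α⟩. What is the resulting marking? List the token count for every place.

(p0=3, p1=9, p2=2, p3=4, p4=6, p5=0)

step 1: fire ε:  (p0=3, p1=0, p2=2, p3=1, p4=4, p5=3) → (p0=3, p1=0, p2=2, p3=1, p4=6, p5=3)
step 2: fire α:  (p0=3, p1=0, p2=2, p3=1, p4=6, p5=3) → (p0=3, p1=3, p2=2, p3=2, p4=6, p5=2)
step 3: fire α:  (p0=3, p1=3, p2=2, p3=2, p4=6, p5=2) → (p0=3, p1=6, p2=2, p3=3, p4=6, p5=1)
step 4: fire α:  (p0=3, p1=6, p2=2, p3=3, p4=6, p5=1) → (p0=3, p1=9, p2=2, p3=4, p4=6, p5=0)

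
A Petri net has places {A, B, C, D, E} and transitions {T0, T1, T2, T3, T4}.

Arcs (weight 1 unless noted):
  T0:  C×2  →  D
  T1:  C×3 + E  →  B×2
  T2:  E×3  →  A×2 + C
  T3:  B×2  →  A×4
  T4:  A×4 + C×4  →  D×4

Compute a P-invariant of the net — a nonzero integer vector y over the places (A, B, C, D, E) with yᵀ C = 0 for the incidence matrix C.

y = (A:1, B:2, C:1, D:2, E:1)

Incidence matrix C (rows=places, cols=transitions):
       T0   T1   T2   T3   T4
    A   0    0    2    4   -4
    B   0    2    0   -2    0
    C  -2   -3    1    0   -4
    D   1    0    0    0    4
    E   0   -1   -3    0    0

Candidate y = [1, 2, 1, 2, 1]; check y·C column-wise:
  col T0: 1·0 + 2·0 + 1·-2 + 2·1 + 1·0 = 0
  col T1: 1·0 + 2·2 + 1·-3 + 2·0 + 1·-1 = 0
  col T2: 1·2 + 2·0 + 1·1 + 2·0 + 1·-3 = 0
  col T3: 1·4 + 2·-2 + 1·0 + 2·0 + 1·0 = 0
  col T4: 1·-4 + 2·0 + 1·-4 + 2·4 + 1·0 = 0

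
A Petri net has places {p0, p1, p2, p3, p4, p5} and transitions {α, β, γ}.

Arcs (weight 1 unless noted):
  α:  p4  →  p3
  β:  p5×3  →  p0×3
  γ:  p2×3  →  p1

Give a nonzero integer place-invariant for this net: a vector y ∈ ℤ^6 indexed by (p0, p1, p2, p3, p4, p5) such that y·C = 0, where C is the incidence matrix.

y = (p0:0, p1:3, p2:1, p3:0, p4:0, p5:0)

Incidence matrix C (rows=places, cols=transitions):
        α    β    γ
   p0   0    3    0
   p1   0    0    1
   p2   0    0   -3
   p3   1    0    0
   p4  -1    0    0
   p5   0   -3    0

Candidate y = [0, 3, 1, 0, 0, 0]; check y·C column-wise:
  col α: 3·0 + 1·0 + 0·1 + 0·-1 = 0
  col β: 0·3 + 3·0 + 1·0 + 0·-3 = 0
  col γ: 3·1 + 1·-3 = 0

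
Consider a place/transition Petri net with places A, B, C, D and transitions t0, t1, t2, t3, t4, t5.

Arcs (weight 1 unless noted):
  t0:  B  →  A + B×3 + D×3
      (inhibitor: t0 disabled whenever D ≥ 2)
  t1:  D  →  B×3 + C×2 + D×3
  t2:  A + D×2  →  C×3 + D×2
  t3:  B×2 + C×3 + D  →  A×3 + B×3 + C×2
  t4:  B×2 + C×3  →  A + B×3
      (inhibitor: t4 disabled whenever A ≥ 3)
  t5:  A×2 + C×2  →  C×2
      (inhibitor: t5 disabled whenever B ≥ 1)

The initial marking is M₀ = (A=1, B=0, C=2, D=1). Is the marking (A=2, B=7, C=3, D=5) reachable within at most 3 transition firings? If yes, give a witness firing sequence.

step 1: fire t1:  (A=1, B=0, C=2, D=1) → (A=1, B=3, C=4, D=3)
step 2: fire t1:  (A=1, B=3, C=4, D=3) → (A=1, B=6, C=6, D=5)
step 3: fire t4:  (A=1, B=6, C=6, D=5) → (A=2, B=7, C=3, D=5)

YES — reachable via ⟨t1, t1, t4⟩ (3 firings)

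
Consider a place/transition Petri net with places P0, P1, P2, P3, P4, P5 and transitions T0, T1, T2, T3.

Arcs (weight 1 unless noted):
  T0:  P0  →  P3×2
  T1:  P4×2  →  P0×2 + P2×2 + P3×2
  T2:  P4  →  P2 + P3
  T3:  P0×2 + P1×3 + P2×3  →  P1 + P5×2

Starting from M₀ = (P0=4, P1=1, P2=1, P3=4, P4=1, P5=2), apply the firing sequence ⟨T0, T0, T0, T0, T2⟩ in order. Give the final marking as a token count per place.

step 1: fire T0:  (P0=4, P1=1, P2=1, P3=4, P4=1, P5=2) → (P0=3, P1=1, P2=1, P3=6, P4=1, P5=2)
step 2: fire T0:  (P0=3, P1=1, P2=1, P3=6, P4=1, P5=2) → (P0=2, P1=1, P2=1, P3=8, P4=1, P5=2)
step 3: fire T0:  (P0=2, P1=1, P2=1, P3=8, P4=1, P5=2) → (P0=1, P1=1, P2=1, P3=10, P4=1, P5=2)
step 4: fire T0:  (P0=1, P1=1, P2=1, P3=10, P4=1, P5=2) → (P0=0, P1=1, P2=1, P3=12, P4=1, P5=2)
step 5: fire T2:  (P0=0, P1=1, P2=1, P3=12, P4=1, P5=2) → (P0=0, P1=1, P2=2, P3=13, P4=0, P5=2)

(P0=0, P1=1, P2=2, P3=13, P4=0, P5=2)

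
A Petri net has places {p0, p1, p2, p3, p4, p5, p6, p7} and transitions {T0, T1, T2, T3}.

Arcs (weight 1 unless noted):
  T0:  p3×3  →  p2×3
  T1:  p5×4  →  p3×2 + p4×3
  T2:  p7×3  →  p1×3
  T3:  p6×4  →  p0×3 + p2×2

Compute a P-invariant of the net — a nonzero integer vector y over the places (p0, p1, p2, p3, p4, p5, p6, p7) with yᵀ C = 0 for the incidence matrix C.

y = (p0:2, p1:0, p2:-3, p3:-3, p4:2, p5:0, p6:0, p7:0)

Incidence matrix C (rows=places, cols=transitions):
       T0   T1   T2   T3
   p0   0    0    0    3
   p1   0    0    3    0
   p2   3    0    0    2
   p3  -3    2    0    0
   p4   0    3    0    0
   p5   0   -4    0    0
   p6   0    0    0   -4
   p7   0    0   -3    0

Candidate y = [2, 0, -3, -3, 2, 0, 0, 0]; check y·C column-wise:
  col T0: 2·0 + -3·3 + -3·-3 + 2·0 = 0
  col T1: 2·0 + -3·0 + -3·2 + 2·3 + 0·-4 = 0
  col T2: 2·0 + 0·3 + -3·0 + -3·0 + 2·0 + 0·-3 = 0
  col T3: 2·3 + -3·2 + -3·0 + 2·0 + 0·-4 = 0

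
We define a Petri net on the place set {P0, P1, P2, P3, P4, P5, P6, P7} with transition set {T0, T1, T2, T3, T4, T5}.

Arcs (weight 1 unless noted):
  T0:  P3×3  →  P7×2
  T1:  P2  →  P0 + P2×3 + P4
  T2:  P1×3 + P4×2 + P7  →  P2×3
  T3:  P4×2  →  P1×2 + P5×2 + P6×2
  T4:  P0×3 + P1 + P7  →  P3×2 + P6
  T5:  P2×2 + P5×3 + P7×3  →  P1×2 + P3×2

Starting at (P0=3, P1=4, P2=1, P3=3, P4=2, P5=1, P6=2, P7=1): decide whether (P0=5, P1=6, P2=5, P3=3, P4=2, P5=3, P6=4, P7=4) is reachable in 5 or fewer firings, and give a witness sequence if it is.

NO — not reachable within 5 firings

depth 0: 1 marking
depth 1: 6 markings reached so far
depth 2: 15 markings reached so far
depth 3: 26 markings reached so far
depth 4: 40 markings reached so far
depth 5: 57 markings reached so far
target is not among the 57 markings reachable within 5 steps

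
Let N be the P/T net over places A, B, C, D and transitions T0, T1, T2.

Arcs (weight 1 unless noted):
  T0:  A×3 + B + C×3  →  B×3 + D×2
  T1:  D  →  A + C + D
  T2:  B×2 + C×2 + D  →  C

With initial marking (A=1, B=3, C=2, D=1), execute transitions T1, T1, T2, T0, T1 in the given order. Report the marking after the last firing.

step 1: fire T1:  (A=1, B=3, C=2, D=1) → (A=2, B=3, C=3, D=1)
step 2: fire T1:  (A=2, B=3, C=3, D=1) → (A=3, B=3, C=4, D=1)
step 3: fire T2:  (A=3, B=3, C=4, D=1) → (A=3, B=1, C=3, D=0)
step 4: fire T0:  (A=3, B=1, C=3, D=0) → (A=0, B=3, C=0, D=2)
step 5: fire T1:  (A=0, B=3, C=0, D=2) → (A=1, B=3, C=1, D=2)

(A=1, B=3, C=1, D=2)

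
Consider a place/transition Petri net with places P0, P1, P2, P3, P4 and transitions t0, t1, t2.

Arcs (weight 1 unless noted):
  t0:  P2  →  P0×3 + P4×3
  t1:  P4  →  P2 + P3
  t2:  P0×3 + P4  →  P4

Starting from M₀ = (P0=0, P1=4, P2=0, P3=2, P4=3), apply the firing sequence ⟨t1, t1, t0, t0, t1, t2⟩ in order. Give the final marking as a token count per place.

(P0=3, P1=4, P2=1, P3=5, P4=6)

step 1: fire t1:  (P0=0, P1=4, P2=0, P3=2, P4=3) → (P0=0, P1=4, P2=1, P3=3, P4=2)
step 2: fire t1:  (P0=0, P1=4, P2=1, P3=3, P4=2) → (P0=0, P1=4, P2=2, P3=4, P4=1)
step 3: fire t0:  (P0=0, P1=4, P2=2, P3=4, P4=1) → (P0=3, P1=4, P2=1, P3=4, P4=4)
step 4: fire t0:  (P0=3, P1=4, P2=1, P3=4, P4=4) → (P0=6, P1=4, P2=0, P3=4, P4=7)
step 5: fire t1:  (P0=6, P1=4, P2=0, P3=4, P4=7) → (P0=6, P1=4, P2=1, P3=5, P4=6)
step 6: fire t2:  (P0=6, P1=4, P2=1, P3=5, P4=6) → (P0=3, P1=4, P2=1, P3=5, P4=6)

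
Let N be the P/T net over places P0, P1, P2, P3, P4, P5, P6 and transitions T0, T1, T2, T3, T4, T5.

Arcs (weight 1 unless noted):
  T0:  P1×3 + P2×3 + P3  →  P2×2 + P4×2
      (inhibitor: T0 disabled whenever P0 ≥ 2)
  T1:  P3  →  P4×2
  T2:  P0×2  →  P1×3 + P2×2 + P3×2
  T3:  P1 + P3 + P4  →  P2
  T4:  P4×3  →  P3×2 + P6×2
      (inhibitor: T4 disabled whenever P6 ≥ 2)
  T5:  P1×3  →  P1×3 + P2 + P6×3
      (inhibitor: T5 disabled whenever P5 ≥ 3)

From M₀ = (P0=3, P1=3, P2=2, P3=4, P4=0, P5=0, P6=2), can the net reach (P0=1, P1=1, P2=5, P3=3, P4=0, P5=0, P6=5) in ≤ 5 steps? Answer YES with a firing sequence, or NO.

NO — not reachable within 5 firings

depth 0: 1 marking
depth 1: 4 markings reached so far
depth 2: 11 markings reached so far
depth 3: 26 markings reached so far
depth 4: 51 markings reached so far
depth 5: 83 markings reached so far
target is not among the 83 markings reachable within 5 steps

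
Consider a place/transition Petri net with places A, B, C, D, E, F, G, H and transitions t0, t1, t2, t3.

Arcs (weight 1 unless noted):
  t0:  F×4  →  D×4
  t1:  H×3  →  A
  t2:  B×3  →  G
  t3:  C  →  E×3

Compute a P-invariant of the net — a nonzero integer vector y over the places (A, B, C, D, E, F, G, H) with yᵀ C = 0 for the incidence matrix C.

Incidence matrix C (rows=places, cols=transitions):
       t0   t1   t2   t3
    A   0    1    0    0
    B   0    0   -3    0
    C   0    0    0   -1
    D   4    0    0    0
    E   0    0    0    3
    F  -4    0    0    0
    G   0    0    1    0
    H   0   -3    0    0

Candidate y = [0, 0, 3, 0, 1, 0, 0, 0]; check y·C column-wise:
  col t0: 3·0 + 0·4 + 1·0 + 0·-4 = 0
  col t1: 0·1 + 3·0 + 1·0 + 0·-3 = 0
  col t2: 0·-3 + 3·0 + 1·0 + 0·1 = 0
  col t3: 3·-1 + 1·3 = 0

y = (A:0, B:0, C:3, D:0, E:1, F:0, G:0, H:0)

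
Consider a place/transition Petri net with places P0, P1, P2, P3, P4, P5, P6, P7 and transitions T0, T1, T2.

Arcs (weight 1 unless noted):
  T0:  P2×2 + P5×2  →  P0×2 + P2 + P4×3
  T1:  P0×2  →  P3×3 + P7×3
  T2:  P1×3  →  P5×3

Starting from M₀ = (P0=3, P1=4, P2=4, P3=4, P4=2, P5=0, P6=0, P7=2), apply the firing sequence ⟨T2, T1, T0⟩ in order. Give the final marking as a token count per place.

(P0=3, P1=1, P2=3, P3=7, P4=5, P5=1, P6=0, P7=5)

step 1: fire T2:  (P0=3, P1=4, P2=4, P3=4, P4=2, P5=0, P6=0, P7=2) → (P0=3, P1=1, P2=4, P3=4, P4=2, P5=3, P6=0, P7=2)
step 2: fire T1:  (P0=3, P1=1, P2=4, P3=4, P4=2, P5=3, P6=0, P7=2) → (P0=1, P1=1, P2=4, P3=7, P4=2, P5=3, P6=0, P7=5)
step 3: fire T0:  (P0=1, P1=1, P2=4, P3=7, P4=2, P5=3, P6=0, P7=5) → (P0=3, P1=1, P2=3, P3=7, P4=5, P5=1, P6=0, P7=5)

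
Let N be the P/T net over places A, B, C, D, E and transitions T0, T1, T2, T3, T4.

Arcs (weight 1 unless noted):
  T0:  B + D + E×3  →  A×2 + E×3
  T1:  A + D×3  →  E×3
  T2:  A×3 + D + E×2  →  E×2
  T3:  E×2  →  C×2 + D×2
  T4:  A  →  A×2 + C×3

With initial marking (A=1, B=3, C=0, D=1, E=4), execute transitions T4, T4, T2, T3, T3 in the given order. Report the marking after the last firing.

(A=0, B=3, C=10, D=4, E=0)

step 1: fire T4:  (A=1, B=3, C=0, D=1, E=4) → (A=2, B=3, C=3, D=1, E=4)
step 2: fire T4:  (A=2, B=3, C=3, D=1, E=4) → (A=3, B=3, C=6, D=1, E=4)
step 3: fire T2:  (A=3, B=3, C=6, D=1, E=4) → (A=0, B=3, C=6, D=0, E=4)
step 4: fire T3:  (A=0, B=3, C=6, D=0, E=4) → (A=0, B=3, C=8, D=2, E=2)
step 5: fire T3:  (A=0, B=3, C=8, D=2, E=2) → (A=0, B=3, C=10, D=4, E=0)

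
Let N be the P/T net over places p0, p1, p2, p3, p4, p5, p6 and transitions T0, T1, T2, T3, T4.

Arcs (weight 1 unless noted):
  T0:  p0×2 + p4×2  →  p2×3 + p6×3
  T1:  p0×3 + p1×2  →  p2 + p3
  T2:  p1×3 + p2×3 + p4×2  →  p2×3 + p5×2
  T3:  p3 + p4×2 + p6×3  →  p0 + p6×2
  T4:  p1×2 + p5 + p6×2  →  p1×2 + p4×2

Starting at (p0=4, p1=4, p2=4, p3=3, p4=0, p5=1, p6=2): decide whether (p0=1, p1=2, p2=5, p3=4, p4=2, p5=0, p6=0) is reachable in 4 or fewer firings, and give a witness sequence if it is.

YES — reachable via ⟨T1, T4⟩ (2 firings)

step 1: fire T1:  (p0=4, p1=4, p2=4, p3=3, p4=0, p5=1, p6=2) → (p0=1, p1=2, p2=5, p3=4, p4=0, p5=1, p6=2)
step 2: fire T4:  (p0=1, p1=2, p2=5, p3=4, p4=0, p5=1, p6=2) → (p0=1, p1=2, p2=5, p3=4, p4=2, p5=0, p6=0)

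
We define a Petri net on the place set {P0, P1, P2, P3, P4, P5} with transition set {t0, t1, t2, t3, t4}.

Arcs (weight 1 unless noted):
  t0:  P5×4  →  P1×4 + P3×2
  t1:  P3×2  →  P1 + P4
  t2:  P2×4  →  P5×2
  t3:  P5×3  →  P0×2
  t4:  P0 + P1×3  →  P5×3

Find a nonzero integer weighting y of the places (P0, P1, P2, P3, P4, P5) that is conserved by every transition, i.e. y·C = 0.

y = (P0:3, P1:1, P2:1, P3:2, P4:3, P5:2)

Incidence matrix C (rows=places, cols=transitions):
       t0   t1   t2   t3   t4
   P0   0    0    0    2   -1
   P1   4    1    0    0   -3
   P2   0    0   -4    0    0
   P3   2   -2    0    0    0
   P4   0    1    0    0    0
   P5  -4    0    2   -3    3

Candidate y = [3, 1, 1, 2, 3, 2]; check y·C column-wise:
  col t0: 3·0 + 1·4 + 1·0 + 2·2 + 3·0 + 2·-4 = 0
  col t1: 3·0 + 1·1 + 1·0 + 2·-2 + 3·1 + 2·0 = 0
  col t2: 3·0 + 1·0 + 1·-4 + 2·0 + 3·0 + 2·2 = 0
  col t3: 3·2 + 1·0 + 1·0 + 2·0 + 3·0 + 2·-3 = 0
  col t4: 3·-1 + 1·-3 + 1·0 + 2·0 + 3·0 + 2·3 = 0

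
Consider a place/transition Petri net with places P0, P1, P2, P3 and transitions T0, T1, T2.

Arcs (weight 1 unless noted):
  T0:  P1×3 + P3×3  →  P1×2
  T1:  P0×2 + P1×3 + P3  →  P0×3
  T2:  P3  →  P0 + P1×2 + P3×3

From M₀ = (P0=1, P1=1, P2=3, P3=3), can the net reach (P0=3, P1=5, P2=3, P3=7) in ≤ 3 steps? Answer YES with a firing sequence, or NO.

YES — reachable via ⟨T2, T2⟩ (2 firings)

step 1: fire T2:  (P0=1, P1=1, P2=3, P3=3) → (P0=2, P1=3, P2=3, P3=5)
step 2: fire T2:  (P0=2, P1=3, P2=3, P3=5) → (P0=3, P1=5, P2=3, P3=7)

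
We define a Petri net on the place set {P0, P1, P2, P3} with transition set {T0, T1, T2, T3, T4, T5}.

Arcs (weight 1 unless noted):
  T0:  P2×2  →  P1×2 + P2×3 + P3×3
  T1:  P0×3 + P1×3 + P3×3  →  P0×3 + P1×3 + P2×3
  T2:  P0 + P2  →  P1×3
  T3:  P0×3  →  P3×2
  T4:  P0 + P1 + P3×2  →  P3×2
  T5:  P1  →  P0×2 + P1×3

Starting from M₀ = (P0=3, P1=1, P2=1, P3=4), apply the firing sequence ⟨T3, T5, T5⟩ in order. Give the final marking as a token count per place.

(P0=4, P1=5, P2=1, P3=6)

step 1: fire T3:  (P0=3, P1=1, P2=1, P3=4) → (P0=0, P1=1, P2=1, P3=6)
step 2: fire T5:  (P0=0, P1=1, P2=1, P3=6) → (P0=2, P1=3, P2=1, P3=6)
step 3: fire T5:  (P0=2, P1=3, P2=1, P3=6) → (P0=4, P1=5, P2=1, P3=6)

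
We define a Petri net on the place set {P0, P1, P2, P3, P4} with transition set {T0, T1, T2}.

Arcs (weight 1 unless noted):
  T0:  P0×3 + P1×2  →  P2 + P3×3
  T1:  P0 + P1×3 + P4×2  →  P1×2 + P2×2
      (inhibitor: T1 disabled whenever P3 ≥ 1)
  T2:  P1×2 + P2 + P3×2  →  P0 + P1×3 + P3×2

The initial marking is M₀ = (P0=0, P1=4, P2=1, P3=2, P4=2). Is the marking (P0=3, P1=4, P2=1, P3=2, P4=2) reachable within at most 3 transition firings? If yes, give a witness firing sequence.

NO — not reachable within 3 firings

depth 0: 1 marking
depth 1: 2 markings reached so far
depth 2: 2 markings reached so far
(frontier empty at depth 2; search complete)
target is not among the 2 markings reachable within 3 steps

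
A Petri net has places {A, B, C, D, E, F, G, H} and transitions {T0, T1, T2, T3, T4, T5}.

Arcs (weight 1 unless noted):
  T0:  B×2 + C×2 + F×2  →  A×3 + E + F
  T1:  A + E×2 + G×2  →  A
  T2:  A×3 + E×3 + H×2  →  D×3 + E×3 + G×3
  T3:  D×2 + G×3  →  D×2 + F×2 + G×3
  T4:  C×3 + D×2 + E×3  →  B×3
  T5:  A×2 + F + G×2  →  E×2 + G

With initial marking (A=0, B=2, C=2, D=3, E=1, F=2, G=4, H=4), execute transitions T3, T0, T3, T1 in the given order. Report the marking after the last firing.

step 1: fire T3:  (A=0, B=2, C=2, D=3, E=1, F=2, G=4, H=4) → (A=0, B=2, C=2, D=3, E=1, F=4, G=4, H=4)
step 2: fire T0:  (A=0, B=2, C=2, D=3, E=1, F=4, G=4, H=4) → (A=3, B=0, C=0, D=3, E=2, F=3, G=4, H=4)
step 3: fire T3:  (A=3, B=0, C=0, D=3, E=2, F=3, G=4, H=4) → (A=3, B=0, C=0, D=3, E=2, F=5, G=4, H=4)
step 4: fire T1:  (A=3, B=0, C=0, D=3, E=2, F=5, G=4, H=4) → (A=3, B=0, C=0, D=3, E=0, F=5, G=2, H=4)

(A=3, B=0, C=0, D=3, E=0, F=5, G=2, H=4)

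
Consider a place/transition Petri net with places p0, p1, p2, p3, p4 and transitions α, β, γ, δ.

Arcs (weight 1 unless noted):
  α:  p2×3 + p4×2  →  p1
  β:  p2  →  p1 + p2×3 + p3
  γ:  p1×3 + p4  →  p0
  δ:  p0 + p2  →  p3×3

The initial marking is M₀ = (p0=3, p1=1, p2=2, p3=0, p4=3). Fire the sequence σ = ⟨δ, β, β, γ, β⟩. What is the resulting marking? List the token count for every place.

(p0=3, p1=1, p2=7, p3=6, p4=2)

step 1: fire δ:  (p0=3, p1=1, p2=2, p3=0, p4=3) → (p0=2, p1=1, p2=1, p3=3, p4=3)
step 2: fire β:  (p0=2, p1=1, p2=1, p3=3, p4=3) → (p0=2, p1=2, p2=3, p3=4, p4=3)
step 3: fire β:  (p0=2, p1=2, p2=3, p3=4, p4=3) → (p0=2, p1=3, p2=5, p3=5, p4=3)
step 4: fire γ:  (p0=2, p1=3, p2=5, p3=5, p4=3) → (p0=3, p1=0, p2=5, p3=5, p4=2)
step 5: fire β:  (p0=3, p1=0, p2=5, p3=5, p4=2) → (p0=3, p1=1, p2=7, p3=6, p4=2)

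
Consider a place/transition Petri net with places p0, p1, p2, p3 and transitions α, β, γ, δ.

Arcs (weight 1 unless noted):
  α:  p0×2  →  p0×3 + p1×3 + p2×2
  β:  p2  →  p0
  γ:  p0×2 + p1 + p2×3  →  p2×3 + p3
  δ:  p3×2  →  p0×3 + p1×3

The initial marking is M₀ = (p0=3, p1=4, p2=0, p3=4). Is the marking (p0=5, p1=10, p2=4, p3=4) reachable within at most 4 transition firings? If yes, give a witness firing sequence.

step 1: fire α:  (p0=3, p1=4, p2=0, p3=4) → (p0=4, p1=7, p2=2, p3=4)
step 2: fire α:  (p0=4, p1=7, p2=2, p3=4) → (p0=5, p1=10, p2=4, p3=4)

YES — reachable via ⟨α, α⟩ (2 firings)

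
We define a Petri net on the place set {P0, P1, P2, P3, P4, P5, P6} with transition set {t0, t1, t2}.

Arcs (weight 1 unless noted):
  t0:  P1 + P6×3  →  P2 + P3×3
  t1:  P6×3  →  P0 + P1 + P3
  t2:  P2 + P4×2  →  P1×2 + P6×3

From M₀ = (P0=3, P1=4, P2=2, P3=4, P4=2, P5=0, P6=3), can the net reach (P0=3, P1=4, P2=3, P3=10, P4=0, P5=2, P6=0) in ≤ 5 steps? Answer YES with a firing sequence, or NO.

depth 0: 1 marking
depth 1: 4 markings reached so far
depth 2: 6 markings reached so far
depth 3: 9 markings reached so far
depth 4: 9 markings reached so far
(frontier empty at depth 4; search complete)
target is not among the 9 markings reachable within 5 steps

NO — not reachable within 5 firings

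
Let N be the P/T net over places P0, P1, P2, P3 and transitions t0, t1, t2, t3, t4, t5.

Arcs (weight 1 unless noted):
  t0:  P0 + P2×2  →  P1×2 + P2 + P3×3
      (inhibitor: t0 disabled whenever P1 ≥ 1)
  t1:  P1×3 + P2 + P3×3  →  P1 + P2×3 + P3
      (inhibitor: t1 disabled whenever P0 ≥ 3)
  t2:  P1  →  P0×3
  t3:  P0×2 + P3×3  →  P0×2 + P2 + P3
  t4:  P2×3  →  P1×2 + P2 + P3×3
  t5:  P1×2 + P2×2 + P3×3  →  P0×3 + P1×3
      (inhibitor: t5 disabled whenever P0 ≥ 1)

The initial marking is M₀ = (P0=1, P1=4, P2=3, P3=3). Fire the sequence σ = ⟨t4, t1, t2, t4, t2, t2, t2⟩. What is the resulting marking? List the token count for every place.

step 1: fire t4:  (P0=1, P1=4, P2=3, P3=3) → (P0=1, P1=6, P2=1, P3=6)
step 2: fire t1:  (P0=1, P1=6, P2=1, P3=6) → (P0=1, P1=4, P2=3, P3=4)
step 3: fire t2:  (P0=1, P1=4, P2=3, P3=4) → (P0=4, P1=3, P2=3, P3=4)
step 4: fire t4:  (P0=4, P1=3, P2=3, P3=4) → (P0=4, P1=5, P2=1, P3=7)
step 5: fire t2:  (P0=4, P1=5, P2=1, P3=7) → (P0=7, P1=4, P2=1, P3=7)
step 6: fire t2:  (P0=7, P1=4, P2=1, P3=7) → (P0=10, P1=3, P2=1, P3=7)
step 7: fire t2:  (P0=10, P1=3, P2=1, P3=7) → (P0=13, P1=2, P2=1, P3=7)

(P0=13, P1=2, P2=1, P3=7)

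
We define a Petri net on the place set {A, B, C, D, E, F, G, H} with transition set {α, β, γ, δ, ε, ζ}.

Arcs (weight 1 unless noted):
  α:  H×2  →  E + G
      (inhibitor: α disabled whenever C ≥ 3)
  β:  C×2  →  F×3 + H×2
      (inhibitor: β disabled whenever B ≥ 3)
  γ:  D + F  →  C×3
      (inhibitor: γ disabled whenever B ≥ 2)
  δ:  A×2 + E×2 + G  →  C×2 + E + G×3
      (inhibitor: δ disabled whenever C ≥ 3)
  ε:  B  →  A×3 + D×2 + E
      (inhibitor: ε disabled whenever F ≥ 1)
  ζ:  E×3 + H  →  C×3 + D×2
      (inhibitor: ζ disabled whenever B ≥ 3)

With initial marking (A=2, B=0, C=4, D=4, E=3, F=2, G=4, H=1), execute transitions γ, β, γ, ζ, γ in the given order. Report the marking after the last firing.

step 1: fire γ:  (A=2, B=0, C=4, D=4, E=3, F=2, G=4, H=1) → (A=2, B=0, C=7, D=3, E=3, F=1, G=4, H=1)
step 2: fire β:  (A=2, B=0, C=7, D=3, E=3, F=1, G=4, H=1) → (A=2, B=0, C=5, D=3, E=3, F=4, G=4, H=3)
step 3: fire γ:  (A=2, B=0, C=5, D=3, E=3, F=4, G=4, H=3) → (A=2, B=0, C=8, D=2, E=3, F=3, G=4, H=3)
step 4: fire ζ:  (A=2, B=0, C=8, D=2, E=3, F=3, G=4, H=3) → (A=2, B=0, C=11, D=4, E=0, F=3, G=4, H=2)
step 5: fire γ:  (A=2, B=0, C=11, D=4, E=0, F=3, G=4, H=2) → (A=2, B=0, C=14, D=3, E=0, F=2, G=4, H=2)

(A=2, B=0, C=14, D=3, E=0, F=2, G=4, H=2)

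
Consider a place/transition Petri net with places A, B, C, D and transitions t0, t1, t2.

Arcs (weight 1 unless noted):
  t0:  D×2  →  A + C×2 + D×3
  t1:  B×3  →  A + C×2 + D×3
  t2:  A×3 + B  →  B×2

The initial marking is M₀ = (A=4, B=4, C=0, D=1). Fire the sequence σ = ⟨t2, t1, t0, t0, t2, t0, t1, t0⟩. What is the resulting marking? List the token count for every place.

step 1: fire t2:  (A=4, B=4, C=0, D=1) → (A=1, B=5, C=0, D=1)
step 2: fire t1:  (A=1, B=5, C=0, D=1) → (A=2, B=2, C=2, D=4)
step 3: fire t0:  (A=2, B=2, C=2, D=4) → (A=3, B=2, C=4, D=5)
step 4: fire t0:  (A=3, B=2, C=4, D=5) → (A=4, B=2, C=6, D=6)
step 5: fire t2:  (A=4, B=2, C=6, D=6) → (A=1, B=3, C=6, D=6)
step 6: fire t0:  (A=1, B=3, C=6, D=6) → (A=2, B=3, C=8, D=7)
step 7: fire t1:  (A=2, B=3, C=8, D=7) → (A=3, B=0, C=10, D=10)
step 8: fire t0:  (A=3, B=0, C=10, D=10) → (A=4, B=0, C=12, D=11)

(A=4, B=0, C=12, D=11)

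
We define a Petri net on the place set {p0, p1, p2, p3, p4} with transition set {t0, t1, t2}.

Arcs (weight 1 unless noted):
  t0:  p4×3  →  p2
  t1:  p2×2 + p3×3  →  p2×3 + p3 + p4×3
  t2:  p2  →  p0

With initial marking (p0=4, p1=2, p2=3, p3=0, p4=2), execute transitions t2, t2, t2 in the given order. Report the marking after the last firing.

step 1: fire t2:  (p0=4, p1=2, p2=3, p3=0, p4=2) → (p0=5, p1=2, p2=2, p3=0, p4=2)
step 2: fire t2:  (p0=5, p1=2, p2=2, p3=0, p4=2) → (p0=6, p1=2, p2=1, p3=0, p4=2)
step 3: fire t2:  (p0=6, p1=2, p2=1, p3=0, p4=2) → (p0=7, p1=2, p2=0, p3=0, p4=2)

(p0=7, p1=2, p2=0, p3=0, p4=2)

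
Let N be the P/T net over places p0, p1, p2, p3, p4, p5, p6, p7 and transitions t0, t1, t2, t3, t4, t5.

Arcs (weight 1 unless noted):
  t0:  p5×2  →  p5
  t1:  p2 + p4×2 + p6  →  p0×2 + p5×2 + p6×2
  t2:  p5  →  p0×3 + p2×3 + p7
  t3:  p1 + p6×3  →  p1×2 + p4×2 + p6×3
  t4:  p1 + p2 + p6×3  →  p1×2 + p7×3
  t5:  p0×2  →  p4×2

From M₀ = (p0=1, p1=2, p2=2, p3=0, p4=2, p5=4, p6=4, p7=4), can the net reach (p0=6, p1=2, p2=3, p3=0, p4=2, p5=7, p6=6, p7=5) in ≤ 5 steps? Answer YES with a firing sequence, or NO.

depth 0: 1 marking
depth 1: 6 markings reached so far
depth 2: 21 markings reached so far
depth 3: 57 markings reached so far
depth 4: 127 markings reached so far
depth 5: 244 markings reached so far
target is not among the 244 markings reachable within 5 steps

NO — not reachable within 5 firings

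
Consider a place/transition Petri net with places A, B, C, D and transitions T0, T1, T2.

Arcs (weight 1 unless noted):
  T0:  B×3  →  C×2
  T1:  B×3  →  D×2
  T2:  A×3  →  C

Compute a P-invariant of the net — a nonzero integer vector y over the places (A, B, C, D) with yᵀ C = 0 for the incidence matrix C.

y = (A:1, B:2, C:3, D:3)

Incidence matrix C (rows=places, cols=transitions):
       T0   T1   T2
    A   0    0   -3
    B  -3   -3    0
    C   2    0    1
    D   0    2    0

Candidate y = [1, 2, 3, 3]; check y·C column-wise:
  col T0: 1·0 + 2·-3 + 3·2 + 3·0 = 0
  col T1: 1·0 + 2·-3 + 3·0 + 3·2 = 0
  col T2: 1·-3 + 2·0 + 3·1 + 3·0 = 0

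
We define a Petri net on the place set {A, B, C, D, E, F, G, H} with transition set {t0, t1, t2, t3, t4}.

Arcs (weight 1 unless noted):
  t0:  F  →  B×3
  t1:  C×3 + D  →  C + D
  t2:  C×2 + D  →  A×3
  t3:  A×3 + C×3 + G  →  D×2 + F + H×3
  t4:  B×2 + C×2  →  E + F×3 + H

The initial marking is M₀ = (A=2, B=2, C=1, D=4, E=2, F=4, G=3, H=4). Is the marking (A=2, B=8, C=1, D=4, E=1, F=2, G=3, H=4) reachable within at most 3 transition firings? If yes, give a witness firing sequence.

depth 0: 1 marking
depth 1: 2 markings reached so far
depth 2: 3 markings reached so far
depth 3: 4 markings reached so far
target is not among the 4 markings reachable within 3 steps

NO — not reachable within 3 firings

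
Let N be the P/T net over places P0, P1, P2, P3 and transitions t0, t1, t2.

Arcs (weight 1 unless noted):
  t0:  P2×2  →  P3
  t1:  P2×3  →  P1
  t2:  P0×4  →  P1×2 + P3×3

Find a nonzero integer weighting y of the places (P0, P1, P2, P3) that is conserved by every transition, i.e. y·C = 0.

Incidence matrix C (rows=places, cols=transitions):
       t0   t1   t2
   P0   0    0   -4
   P1   0    1    2
   P2  -2   -3    0
   P3   1    0    3

Candidate y = [3, 3, 1, 2]; check y·C column-wise:
  col t0: 3·0 + 3·0 + 1·-2 + 2·1 = 0
  col t1: 3·0 + 3·1 + 1·-3 + 2·0 = 0
  col t2: 3·-4 + 3·2 + 1·0 + 2·3 = 0

y = (P0:3, P1:3, P2:1, P3:2)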